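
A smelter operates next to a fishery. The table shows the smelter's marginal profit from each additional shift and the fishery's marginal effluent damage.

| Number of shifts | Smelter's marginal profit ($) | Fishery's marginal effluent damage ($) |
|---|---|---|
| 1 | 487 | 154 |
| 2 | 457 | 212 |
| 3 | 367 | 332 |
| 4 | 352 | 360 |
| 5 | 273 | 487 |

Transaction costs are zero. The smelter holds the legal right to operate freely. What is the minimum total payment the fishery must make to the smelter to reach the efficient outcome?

Left alone the smelter would choose level 5 (marginal profit stays positive).
Efficient level: k* = 3 (marginal profit ≥ marginal effluent damage through 3).
The fishery must at least cover the smelter's forgone profit from cutting 5→3: 352 + 273 = 625.

$625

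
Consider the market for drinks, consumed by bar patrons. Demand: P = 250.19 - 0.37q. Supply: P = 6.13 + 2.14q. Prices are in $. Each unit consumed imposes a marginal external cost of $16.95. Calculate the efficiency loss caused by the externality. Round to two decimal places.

Market equilibrium (private): 6.13 + 2.14q = 250.19 - 0.37q → q_m = 97.2351.
Social marginal benefit = demand − MEC = 233.24 - 0.37q.
Set SMB = MC: 233.24 - 0.37q = 6.13 + 2.14q → q* = 90.4821.
Between q* and q_m the wedge MC − SMB runs linearly from 0 to MEC(q_m), so the loss is a triangle.
DWL = ½ × 6.7530 × 16.9500 = 57.2317.

DWL = $57.23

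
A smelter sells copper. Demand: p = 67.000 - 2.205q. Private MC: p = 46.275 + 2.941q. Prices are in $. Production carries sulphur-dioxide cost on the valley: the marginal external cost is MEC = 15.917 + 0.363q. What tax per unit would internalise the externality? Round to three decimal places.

tax = $16.234 per unit

Social marginal cost = private MC + MEC = 62.192 + 3.304q.
Set SMC = demand: 62.192 + 3.304q = 67.000 - 2.205q → q* = 0.8728.
The Pigouvian tax equals MEC at q*: 15.917 + 0.363×0.8728 = 16.2338.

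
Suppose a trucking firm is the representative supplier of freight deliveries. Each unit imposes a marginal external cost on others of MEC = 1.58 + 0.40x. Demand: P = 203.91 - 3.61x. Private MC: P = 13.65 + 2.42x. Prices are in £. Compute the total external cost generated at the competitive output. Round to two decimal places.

Market equilibrium (private): 13.65 + 2.42x = 203.91 - 3.61x → x_m = 31.5522.
Total external cost = ∫₀^{x_m} (1.58 + 0.40x) dx = 1.58×31.5522 + ½×0.40×31.5522² = 248.9607.

£248.96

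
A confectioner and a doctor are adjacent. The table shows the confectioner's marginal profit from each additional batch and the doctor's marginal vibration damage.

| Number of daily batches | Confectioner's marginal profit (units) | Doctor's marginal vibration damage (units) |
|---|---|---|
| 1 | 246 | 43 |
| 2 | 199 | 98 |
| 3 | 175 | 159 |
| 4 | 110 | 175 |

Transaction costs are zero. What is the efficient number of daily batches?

Bargaining reaches the level where marginal profit last exceeds marginal vibration damage.
That holds through level 3 (175 ≥ 159) but not at 4 (110 < 175).

3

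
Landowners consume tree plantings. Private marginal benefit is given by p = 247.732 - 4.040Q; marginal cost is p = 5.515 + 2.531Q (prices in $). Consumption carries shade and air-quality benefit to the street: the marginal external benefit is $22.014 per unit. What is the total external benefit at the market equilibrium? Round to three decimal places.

Market equilibrium (private): 5.515 + 2.531Q = 247.732 - 4.040Q → Q_m = 36.8615.
Total external benefit = MEB × Q_m = 22.014 × 36.8615 = 811.4691.

$811.469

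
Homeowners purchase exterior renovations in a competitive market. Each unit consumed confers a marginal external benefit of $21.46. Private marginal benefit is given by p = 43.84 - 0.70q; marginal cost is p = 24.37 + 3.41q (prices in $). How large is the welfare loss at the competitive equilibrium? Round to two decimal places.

DWL = $56.03

Market equilibrium (private): 24.37 + 3.41q = 43.84 - 0.70q → q_m = 4.7372.
Social marginal benefit = demand + MEB = 65.30 - 0.70q.
Set SMB = MC: 65.30 - 0.70q = 24.37 + 3.41q → q* = 9.9586.
Height of the DWL triangle at q_m is SMB(q_m) − MC(q_m) = MEB(q_m) = 21.4600.
DWL = ½ × 5.2214 × 21.4600 = 56.0256.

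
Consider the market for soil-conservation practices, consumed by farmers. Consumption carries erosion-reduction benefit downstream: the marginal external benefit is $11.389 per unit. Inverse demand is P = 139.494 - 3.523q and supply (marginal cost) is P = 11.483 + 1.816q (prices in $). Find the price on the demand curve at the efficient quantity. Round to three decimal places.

P = $47.509

Social marginal benefit = demand + MEB = 150.883 - 3.523q.
Set SMB = MC: 150.883 - 3.523q = 11.483 + 1.816q → q* = 26.1098.
Consumer price on the demand curve at q*: 139.494 − 3.523×26.1098 = 47.5092.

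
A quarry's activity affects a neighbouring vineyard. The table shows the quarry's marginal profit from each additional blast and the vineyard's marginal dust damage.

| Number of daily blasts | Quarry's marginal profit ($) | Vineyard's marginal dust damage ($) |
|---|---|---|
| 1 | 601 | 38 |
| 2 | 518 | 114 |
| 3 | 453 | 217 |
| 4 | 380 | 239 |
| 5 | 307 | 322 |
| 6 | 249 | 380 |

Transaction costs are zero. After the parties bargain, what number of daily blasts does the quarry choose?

4

Bargaining reaches the level where marginal profit last exceeds marginal dust damage.
That holds through level 4 (380 ≥ 239) but not at 5 (307 < 322).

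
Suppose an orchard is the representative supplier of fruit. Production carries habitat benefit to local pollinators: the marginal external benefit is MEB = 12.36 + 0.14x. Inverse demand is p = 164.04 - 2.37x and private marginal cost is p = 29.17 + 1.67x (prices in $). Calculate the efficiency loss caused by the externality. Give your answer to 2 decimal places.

DWL = $37.20

Market equilibrium (private): 29.17 + 1.67x = 164.04 - 2.37x → x_m = 33.3837.
Social marginal cost = private MC − MEB = 16.81 + 1.53x.
Set SMC = demand: 16.81 + 1.53x = 164.04 - 2.37x → x* = 37.7513.
The welfare-loss triangle has base |x_m − x*| and height MEB(x_m) (the vertical gap between SMC and demand is zero at x* and MEB at x_m).
DWL = ½ × 4.3676 × 17.0337 = 37.1982.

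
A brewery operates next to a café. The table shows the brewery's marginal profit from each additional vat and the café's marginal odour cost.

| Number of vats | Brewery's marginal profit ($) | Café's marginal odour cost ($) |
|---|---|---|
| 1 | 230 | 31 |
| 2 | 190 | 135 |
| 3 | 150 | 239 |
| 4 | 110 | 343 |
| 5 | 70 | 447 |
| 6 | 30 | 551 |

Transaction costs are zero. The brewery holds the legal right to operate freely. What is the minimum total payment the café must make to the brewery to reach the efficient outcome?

Left alone the brewery would choose level 6 (marginal profit stays positive).
Efficient level: k* = 2 (marginal profit ≥ marginal odour cost through 2).
The café must at least cover the brewery's forgone profit from cutting 6→2: 150 + 110 + 70 + 30 = 360.

$360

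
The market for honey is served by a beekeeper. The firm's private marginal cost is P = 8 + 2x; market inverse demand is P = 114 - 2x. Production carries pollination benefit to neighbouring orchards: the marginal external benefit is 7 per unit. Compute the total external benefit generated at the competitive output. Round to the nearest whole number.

186

Market equilibrium (private): 8 + 2x = 114 - 2x → x_m = 26.5000.
Total external benefit = MEB × x_m = 7 × 26.5000 = 185.5000.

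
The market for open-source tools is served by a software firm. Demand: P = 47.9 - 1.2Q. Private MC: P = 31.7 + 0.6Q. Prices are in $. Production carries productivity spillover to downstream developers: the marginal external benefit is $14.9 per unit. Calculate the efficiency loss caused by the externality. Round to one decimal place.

DWL = $61.7

Market equilibrium (private): 31.7 + 0.6Q = 47.9 - 1.2Q → Q_m = 9.0000.
Social marginal cost = private MC − MEB = 16.8 + 0.6Q.
Set SMC = demand: 16.8 + 0.6Q = 47.9 - 1.2Q → Q* = 17.2778.
Between Q* and Q_m the wedge demand − SMC runs linearly from 0 to MEB(Q_m), so the loss is a triangle.
DWL = ½ × 8.2778 × 14.9000 = 61.6696.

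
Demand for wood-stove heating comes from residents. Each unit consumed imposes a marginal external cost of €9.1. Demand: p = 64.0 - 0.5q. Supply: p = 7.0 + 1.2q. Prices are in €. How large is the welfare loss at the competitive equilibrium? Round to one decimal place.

DWL = €24.4

Market equilibrium (private): 7.0 + 1.2q = 64.0 - 0.5q → q_m = 33.5294.
Social marginal benefit = demand − MEC = 54.9 - 0.5q.
Set SMB = MC: 54.9 - 0.5q = 7.0 + 1.2q → q* = 28.1765.
Between q* and q_m the wedge MC − SMB runs linearly from 0 to MEC(q_m), so the loss is a triangle.
DWL = ½ × 5.3529 × 9.1000 = 24.3557.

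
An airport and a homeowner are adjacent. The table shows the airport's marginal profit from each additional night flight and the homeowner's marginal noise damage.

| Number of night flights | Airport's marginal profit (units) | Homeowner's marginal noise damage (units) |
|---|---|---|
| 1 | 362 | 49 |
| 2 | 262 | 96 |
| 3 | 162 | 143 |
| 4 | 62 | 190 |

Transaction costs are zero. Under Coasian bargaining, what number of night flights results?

3

Bargaining reaches the level where marginal profit last exceeds marginal noise damage.
That holds through level 3 (162 ≥ 143) but not at 4 (62 < 190).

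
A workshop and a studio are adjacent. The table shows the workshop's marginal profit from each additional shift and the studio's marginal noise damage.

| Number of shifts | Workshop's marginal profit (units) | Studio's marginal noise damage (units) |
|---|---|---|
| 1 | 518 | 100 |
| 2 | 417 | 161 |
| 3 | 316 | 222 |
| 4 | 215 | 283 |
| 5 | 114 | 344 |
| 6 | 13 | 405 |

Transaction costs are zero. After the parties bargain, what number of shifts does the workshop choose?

Bargaining reaches the level where marginal profit last exceeds marginal noise damage.
That holds through level 3 (316 ≥ 222) but not at 4 (215 < 283).

3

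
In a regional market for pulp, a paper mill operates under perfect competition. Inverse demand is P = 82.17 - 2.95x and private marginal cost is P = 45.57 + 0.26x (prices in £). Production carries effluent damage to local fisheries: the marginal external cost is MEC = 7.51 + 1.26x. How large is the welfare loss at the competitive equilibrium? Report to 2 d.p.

DWL = £53.53

Market equilibrium (private): 45.57 + 0.26x = 82.17 - 2.95x → x_m = 11.4019.
Social marginal cost = private MC + MEC = 53.08 + 1.52x.
Set SMC = demand: 53.08 + 1.52x = 82.17 - 2.95x → x* = 6.5078.
The welfare-loss triangle has base |x_m − x*| and height MEC(x_m) (the vertical gap between SMC and demand is zero at x* and MEC at x_m).
DWL = ½ × 4.8941 × 21.8764 = 53.5326.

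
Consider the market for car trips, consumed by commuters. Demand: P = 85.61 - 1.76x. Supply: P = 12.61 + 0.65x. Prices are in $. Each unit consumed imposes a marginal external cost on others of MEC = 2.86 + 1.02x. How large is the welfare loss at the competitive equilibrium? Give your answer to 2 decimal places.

DWL = $166.11

Market equilibrium (private): 12.61 + 0.65x = 85.61 - 1.76x → x_m = 30.2905.
Social marginal benefit = demand − MEC = 82.75 - 2.78x.
Set SMB = MC: 82.75 - 2.78x = 12.61 + 0.65x → x* = 20.4490.
The loss is the area between SMB and MC from x* to x_m; with linear curves that's a triangle of height MEC(x_m).
DWL = ½ × 9.8415 × 33.7563 = 166.1063.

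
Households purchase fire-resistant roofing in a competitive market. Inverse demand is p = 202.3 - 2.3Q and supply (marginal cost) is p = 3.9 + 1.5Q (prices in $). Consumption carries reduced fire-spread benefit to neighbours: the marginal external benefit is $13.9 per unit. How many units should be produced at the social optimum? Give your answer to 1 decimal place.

Social marginal benefit = demand + MEB = 216.2 - 2.3Q.
Set SMB = MC: 216.2 - 2.3Q = 3.9 + 1.5Q → Q* = 55.8684.

Q* = 55.9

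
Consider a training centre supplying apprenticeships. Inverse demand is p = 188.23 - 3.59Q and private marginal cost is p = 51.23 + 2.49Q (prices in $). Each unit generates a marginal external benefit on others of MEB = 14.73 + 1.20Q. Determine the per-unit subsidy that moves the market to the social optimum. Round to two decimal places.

Social marginal cost = private MC − MEB = 36.50 + 1.29Q.
Set SMC = demand: 36.50 + 1.29Q = 188.23 - 3.59Q → Q* = 31.0922.
The Pigouvian subsidy equals MEB at Q*: 14.73 + 1.20×31.0922 = 52.0406.

subsidy = $52.04 per unit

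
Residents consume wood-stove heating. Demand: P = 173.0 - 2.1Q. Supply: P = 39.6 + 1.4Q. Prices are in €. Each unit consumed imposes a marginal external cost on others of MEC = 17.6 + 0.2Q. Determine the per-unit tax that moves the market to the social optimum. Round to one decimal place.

tax = €23.9 per unit

Social marginal benefit = demand − MEC = 155.4 - 2.3Q.
Set SMB = MC: 155.4 - 2.3Q = 39.6 + 1.4Q → Q* = 31.2973.
The Pigouvian tax equals MEC at Q*: 17.6 + 0.2×31.2973 = 23.8595.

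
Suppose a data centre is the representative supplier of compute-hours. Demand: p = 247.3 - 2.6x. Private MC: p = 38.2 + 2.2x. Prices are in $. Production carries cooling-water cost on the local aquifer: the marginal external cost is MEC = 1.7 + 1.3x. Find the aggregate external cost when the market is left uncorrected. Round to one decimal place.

Market equilibrium (private): 38.2 + 2.2x = 247.3 - 2.6x → x_m = 43.5625.
Total external cost = ∫₀^{x_m} (1.7 + 1.3x) dx = 1.7×43.5625 + ½×1.3×43.5625² = 1307.5557.

$1307.6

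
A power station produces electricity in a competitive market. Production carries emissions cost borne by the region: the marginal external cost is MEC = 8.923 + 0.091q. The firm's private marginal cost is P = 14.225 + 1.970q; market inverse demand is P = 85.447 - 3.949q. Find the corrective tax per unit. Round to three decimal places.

tax = 9.866 per unit

Social marginal cost = private MC + MEC = 23.148 + 2.061q.
Set SMC = demand: 23.148 + 2.061q = 85.447 - 3.949q → q* = 10.3659.
The Pigouvian tax equals MEC at q*: 8.923 + 0.091×10.3659 = 9.8663.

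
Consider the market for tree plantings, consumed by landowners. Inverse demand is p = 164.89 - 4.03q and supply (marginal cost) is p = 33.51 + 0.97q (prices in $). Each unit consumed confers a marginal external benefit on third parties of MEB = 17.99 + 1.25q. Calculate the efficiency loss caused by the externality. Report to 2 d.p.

DWL = $344.56

Market equilibrium (private): 33.51 + 0.97q = 164.89 - 4.03q → q_m = 26.2760.
Social marginal benefit = demand + MEB = 182.88 - 2.78q.
Set SMB = MC: 182.88 - 2.78q = 33.51 + 0.97q → q* = 39.8320.
Between q* and q_m the wedge SMB − MC runs linearly from 0 to MEB(q_m), so the loss is a triangle.
DWL = ½ × 13.5560 × 50.8350 = 344.5596.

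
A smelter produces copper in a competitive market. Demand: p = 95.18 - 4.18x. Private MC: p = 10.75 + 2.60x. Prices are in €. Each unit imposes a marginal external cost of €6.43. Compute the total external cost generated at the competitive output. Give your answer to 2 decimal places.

Market equilibrium (private): 10.75 + 2.60x = 95.18 - 4.18x → x_m = 12.4528.
Total external cost = MEC × x_m = 6.43 × 12.4528 = 80.0715.

€80.07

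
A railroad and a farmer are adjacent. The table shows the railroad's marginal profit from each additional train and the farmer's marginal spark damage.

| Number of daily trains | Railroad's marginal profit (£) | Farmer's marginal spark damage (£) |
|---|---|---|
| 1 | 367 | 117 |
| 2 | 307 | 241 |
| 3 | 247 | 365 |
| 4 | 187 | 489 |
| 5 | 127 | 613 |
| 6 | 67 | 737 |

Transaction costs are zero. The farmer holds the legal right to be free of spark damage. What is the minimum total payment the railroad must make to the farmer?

£358

Efficient level: marginal profit ≥ marginal spark damage through level 2, so k* = 2.
With the farmer holding the right, the railroad must at least compensate total damage at k*: 117 + 241 = 358.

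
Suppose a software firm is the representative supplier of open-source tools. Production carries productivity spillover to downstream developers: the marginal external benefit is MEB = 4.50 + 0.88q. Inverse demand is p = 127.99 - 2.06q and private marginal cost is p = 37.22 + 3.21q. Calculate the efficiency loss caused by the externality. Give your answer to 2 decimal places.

DWL = 44.01

Market equilibrium (private): 37.22 + 3.21q = 127.99 - 2.06q → q_m = 17.2239.
Social marginal cost = private MC − MEB = 32.72 + 2.33q.
Set SMC = demand: 32.72 + 2.33q = 127.99 - 2.06q → q* = 21.7016.
The loss is the area between SMC and demand from q* to q_m; with linear curves that's a triangle of height MEB(q_m).
DWL = ½ × 4.4777 × 19.6570 = 44.0091.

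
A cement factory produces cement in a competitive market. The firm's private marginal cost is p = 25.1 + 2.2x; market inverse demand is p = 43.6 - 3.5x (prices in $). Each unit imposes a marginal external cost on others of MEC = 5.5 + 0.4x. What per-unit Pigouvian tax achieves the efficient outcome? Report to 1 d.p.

tax = $6.4 per unit

Social marginal cost = private MC + MEC = 30.6 + 2.6x.
Set SMC = demand: 30.6 + 2.6x = 43.6 - 3.5x → x* = 2.1311.
The Pigouvian tax equals MEC at x*: 5.5 + 0.4×2.1311 = 6.3524.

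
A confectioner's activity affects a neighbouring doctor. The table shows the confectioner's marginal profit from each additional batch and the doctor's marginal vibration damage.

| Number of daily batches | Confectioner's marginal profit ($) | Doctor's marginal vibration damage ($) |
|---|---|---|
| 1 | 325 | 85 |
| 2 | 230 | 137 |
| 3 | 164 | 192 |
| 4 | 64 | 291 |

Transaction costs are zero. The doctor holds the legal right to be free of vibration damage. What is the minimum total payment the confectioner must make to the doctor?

$222

Efficient level: marginal profit ≥ marginal vibration damage through level 2, so k* = 2.
With the doctor holding the right, the confectioner must at least compensate total damage at k*: 85 + 137 = 222.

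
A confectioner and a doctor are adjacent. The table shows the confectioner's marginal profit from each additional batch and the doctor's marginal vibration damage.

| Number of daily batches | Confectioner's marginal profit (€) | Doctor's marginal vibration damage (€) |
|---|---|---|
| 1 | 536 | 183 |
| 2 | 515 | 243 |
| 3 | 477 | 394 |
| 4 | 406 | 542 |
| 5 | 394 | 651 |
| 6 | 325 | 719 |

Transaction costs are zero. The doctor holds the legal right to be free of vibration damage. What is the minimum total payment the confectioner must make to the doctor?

€820

Efficient level: marginal profit ≥ marginal vibration damage through level 3, so k* = 3.
With the doctor holding the right, the confectioner must at least compensate total damage at k*: 183 + 243 + 394 = 820.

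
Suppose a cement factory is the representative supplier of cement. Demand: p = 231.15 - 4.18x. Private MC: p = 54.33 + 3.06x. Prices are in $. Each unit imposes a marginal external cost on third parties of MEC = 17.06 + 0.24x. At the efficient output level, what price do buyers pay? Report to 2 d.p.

Social marginal cost = private MC + MEC = 71.39 + 3.30x.
Set SMC = demand: 71.39 + 3.30x = 231.15 - 4.18x → x* = 21.3583.
Consumer price on the demand curve at x*: 231.15 − 4.18×21.3583 = 141.8723.

P = $141.87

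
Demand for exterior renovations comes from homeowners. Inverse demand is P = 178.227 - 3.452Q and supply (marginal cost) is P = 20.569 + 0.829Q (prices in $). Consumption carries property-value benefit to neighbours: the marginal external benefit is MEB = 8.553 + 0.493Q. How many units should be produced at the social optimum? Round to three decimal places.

Social marginal benefit = demand + MEB = 186.780 - 2.959Q.
Set SMB = MC: 186.780 - 2.959Q = 20.569 + 0.829Q → Q* = 43.8783.

Q* = 43.878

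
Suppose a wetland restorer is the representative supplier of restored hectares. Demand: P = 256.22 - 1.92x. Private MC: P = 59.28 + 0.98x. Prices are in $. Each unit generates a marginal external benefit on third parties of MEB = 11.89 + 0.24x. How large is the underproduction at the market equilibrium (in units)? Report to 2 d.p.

10.60 units

Market equilibrium (private): 59.28 + 0.98x = 256.22 - 1.92x → x_m = 67.9103.
Social marginal cost = private MC − MEB = 47.39 + 0.74x.
Set SMC = demand: 47.39 + 0.74x = 256.22 - 1.92x → x* = 78.5075.
Gap = |67.9103 − 78.5075| = 10.5972.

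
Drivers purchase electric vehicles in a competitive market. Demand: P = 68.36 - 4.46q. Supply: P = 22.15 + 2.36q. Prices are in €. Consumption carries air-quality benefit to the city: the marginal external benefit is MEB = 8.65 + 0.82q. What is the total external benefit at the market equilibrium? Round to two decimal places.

€77.43

Market equilibrium (private): 22.15 + 2.36q = 68.36 - 4.46q → q_m = 6.7757.
Total external benefit = ∫₀^{q_m} (8.65 + 0.82q) dq = 8.65×6.7757 + ½×0.82×6.7757² = 77.4330.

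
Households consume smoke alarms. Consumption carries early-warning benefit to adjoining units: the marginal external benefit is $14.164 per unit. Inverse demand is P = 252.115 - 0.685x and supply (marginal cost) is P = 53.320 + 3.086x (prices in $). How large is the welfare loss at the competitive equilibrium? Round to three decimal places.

DWL = $26.600

Market equilibrium (private): 53.320 + 3.086x = 252.115 - 0.685x → x_m = 52.7168.
Social marginal benefit = demand + MEB = 266.279 - 0.685x.
Set SMB = MC: 266.279 - 0.685x = 53.320 + 3.086x → x* = 56.4728.
The welfare-loss triangle has base |x_m − x*| and height MEB(x_m) (the vertical gap between SMB and MC is zero at x* and MEB at x_m).
DWL = ½ × 3.7560 × 14.1640 = 26.6000.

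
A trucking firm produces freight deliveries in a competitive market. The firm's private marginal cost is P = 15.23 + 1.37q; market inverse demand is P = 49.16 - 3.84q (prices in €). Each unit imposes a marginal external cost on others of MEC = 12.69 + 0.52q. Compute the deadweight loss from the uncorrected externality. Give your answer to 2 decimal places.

DWL = €22.55

Market equilibrium (private): 15.23 + 1.37q = 49.16 - 3.84q → q_m = 6.5125.
Social marginal cost = private MC + MEC = 27.92 + 1.89q.
Set SMC = demand: 27.92 + 1.89q = 49.16 - 3.84q → q* = 3.7068.
Between q* and q_m the wedge SMC − demand runs linearly from 0 to MEC(q_m), so the loss is a triangle.
DWL = ½ × 2.8057 × 16.0765 = 22.5529.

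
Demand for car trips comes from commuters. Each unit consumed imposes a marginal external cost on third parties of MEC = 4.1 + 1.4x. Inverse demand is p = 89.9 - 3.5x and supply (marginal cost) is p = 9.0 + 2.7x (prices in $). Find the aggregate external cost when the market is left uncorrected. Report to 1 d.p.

$172.7

Market equilibrium (private): 9.0 + 2.7x = 89.9 - 3.5x → x_m = 13.0484.
Total external cost = ∫₀^{x_m} (4.1 + 1.4x) dx = 4.1×13.0484 + ½×1.4×13.0484² = 172.6810.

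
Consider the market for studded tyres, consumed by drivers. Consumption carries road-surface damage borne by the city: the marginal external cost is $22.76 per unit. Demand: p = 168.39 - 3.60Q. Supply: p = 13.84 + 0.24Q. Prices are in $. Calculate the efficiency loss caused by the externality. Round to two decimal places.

Market equilibrium (private): 13.84 + 0.24Q = 168.39 - 3.60Q → Q_m = 40.2474.
Social marginal benefit = demand − MEC = 145.63 - 3.60Q.
Set SMB = MC: 145.63 - 3.60Q = 13.84 + 0.24Q → Q* = 34.3203.
Between Q* and Q_m the wedge MC − SMB runs linearly from 0 to MEC(Q_m), so the loss is a triangle.
DWL = ½ × 5.9271 × 22.7600 = 67.4504.

DWL = $67.45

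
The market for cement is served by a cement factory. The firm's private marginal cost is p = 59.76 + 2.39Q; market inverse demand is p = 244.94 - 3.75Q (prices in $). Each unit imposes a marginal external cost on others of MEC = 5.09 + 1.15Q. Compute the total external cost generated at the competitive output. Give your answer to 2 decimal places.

$676.53

Market equilibrium (private): 59.76 + 2.39Q = 244.94 - 3.75Q → Q_m = 30.1596.
Total external cost = ∫₀^{Q_m} (5.09 + 1.15Q) dQ = 5.09×30.1596 + ½×1.15×30.1596² = 676.5332.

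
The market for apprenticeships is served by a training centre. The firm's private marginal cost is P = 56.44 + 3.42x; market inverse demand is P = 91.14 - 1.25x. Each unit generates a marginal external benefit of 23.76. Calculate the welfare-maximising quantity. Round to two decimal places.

x* = 12.52

Social marginal cost = private MC − MEB = 32.68 + 3.42x.
Set SMC = demand: 32.68 + 3.42x = 91.14 - 1.25x → x* = 12.5182.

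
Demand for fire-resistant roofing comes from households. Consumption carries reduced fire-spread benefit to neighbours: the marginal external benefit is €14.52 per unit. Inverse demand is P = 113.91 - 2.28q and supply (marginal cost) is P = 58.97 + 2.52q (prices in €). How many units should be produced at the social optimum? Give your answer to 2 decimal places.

q* = 14.47

Social marginal benefit = demand + MEB = 128.43 - 2.28q.
Set SMB = MC: 128.43 - 2.28q = 58.97 + 2.52q → q* = 14.4708.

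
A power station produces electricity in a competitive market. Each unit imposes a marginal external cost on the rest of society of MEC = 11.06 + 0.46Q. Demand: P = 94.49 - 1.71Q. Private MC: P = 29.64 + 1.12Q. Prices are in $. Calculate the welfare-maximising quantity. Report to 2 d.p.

Social marginal cost = private MC + MEC = 40.70 + 1.58Q.
Set SMC = demand: 40.70 + 1.58Q = 94.49 - 1.71Q → Q* = 16.3495.

Q* = 16.35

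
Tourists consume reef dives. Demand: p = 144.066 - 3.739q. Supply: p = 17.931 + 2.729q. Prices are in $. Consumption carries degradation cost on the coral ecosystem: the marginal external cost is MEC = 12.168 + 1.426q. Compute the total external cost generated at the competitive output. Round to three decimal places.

Market equilibrium (private): 17.931 + 2.729q = 144.066 - 3.739q → q_m = 19.5014.
Total external cost = ∫₀^{q_m} (12.168 + 1.426q) dq = 12.168×19.5014 + ½×1.426×19.5014² = 508.4502.

$508.450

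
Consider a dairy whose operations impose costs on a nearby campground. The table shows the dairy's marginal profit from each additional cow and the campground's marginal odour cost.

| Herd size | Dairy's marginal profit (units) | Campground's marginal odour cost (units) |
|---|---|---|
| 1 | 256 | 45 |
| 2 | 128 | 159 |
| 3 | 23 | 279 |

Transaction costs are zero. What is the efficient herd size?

Bargaining reaches the level where marginal profit last exceeds marginal odour cost.
That holds through level 1 (256 ≥ 45) but not at 2 (128 < 159).

1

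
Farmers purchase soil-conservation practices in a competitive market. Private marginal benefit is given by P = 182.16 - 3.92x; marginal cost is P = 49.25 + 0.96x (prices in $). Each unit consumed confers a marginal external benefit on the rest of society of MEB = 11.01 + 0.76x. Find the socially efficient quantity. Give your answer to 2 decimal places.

x* = 34.93

Social marginal benefit = demand + MEB = 193.17 - 3.16x.
Set SMB = MC: 193.17 - 3.16x = 49.25 + 0.96x → x* = 34.9320.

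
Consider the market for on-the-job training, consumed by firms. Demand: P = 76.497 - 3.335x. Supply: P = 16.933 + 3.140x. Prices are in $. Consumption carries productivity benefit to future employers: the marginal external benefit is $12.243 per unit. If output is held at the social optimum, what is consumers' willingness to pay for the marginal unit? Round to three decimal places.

P = $39.512

Social marginal benefit = demand + MEB = 88.740 - 3.335x.
Set SMB = MC: 88.740 - 3.335x = 16.933 + 3.140x → x* = 11.0899.
Consumer price on the demand curve at x*: 76.497 − 3.335×11.0899 = 39.5122.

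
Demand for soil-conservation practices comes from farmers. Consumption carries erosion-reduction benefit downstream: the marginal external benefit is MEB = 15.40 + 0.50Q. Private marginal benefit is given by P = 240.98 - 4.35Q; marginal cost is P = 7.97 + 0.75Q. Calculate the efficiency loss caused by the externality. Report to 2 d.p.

Market equilibrium (private): 7.97 + 0.75Q = 240.98 - 4.35Q → Q_m = 45.6882.
Social marginal benefit = demand + MEB = 256.38 - 3.85Q.
Set SMB = MC: 256.38 - 3.85Q = 7.97 + 0.75Q → Q* = 54.0022.
The welfare-loss triangle has base |Q_m − Q*| and height MEB(Q_m) (the vertical gap between SMB and MC is zero at Q* and MEB at Q_m).
DWL = ½ × 8.3140 × 38.2441 = 158.9807.

DWL = 158.98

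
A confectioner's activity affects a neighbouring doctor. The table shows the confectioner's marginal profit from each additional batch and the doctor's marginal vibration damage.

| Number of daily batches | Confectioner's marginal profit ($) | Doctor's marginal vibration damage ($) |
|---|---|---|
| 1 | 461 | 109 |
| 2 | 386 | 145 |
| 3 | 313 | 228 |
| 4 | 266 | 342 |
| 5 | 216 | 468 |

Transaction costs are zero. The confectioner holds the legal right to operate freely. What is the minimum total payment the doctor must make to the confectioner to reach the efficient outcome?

$482

Left alone the confectioner would choose level 5 (marginal profit stays positive).
Efficient level: k* = 3 (marginal profit ≥ marginal vibration damage through 3).
The doctor must at least cover the confectioner's forgone profit from cutting 5→3: 266 + 216 = 482.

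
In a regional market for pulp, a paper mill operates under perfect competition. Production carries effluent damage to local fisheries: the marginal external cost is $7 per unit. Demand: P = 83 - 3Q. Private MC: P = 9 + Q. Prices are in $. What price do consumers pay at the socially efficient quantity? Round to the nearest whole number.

P = $33

Social marginal cost = private MC + MEC = 16 + Q.
Set SMC = demand: 16 + Q = 83 - 3Q → Q* = 16.7500.
Consumer price on the demand curve at Q*: 83 − 3×16.7500 = 32.7500.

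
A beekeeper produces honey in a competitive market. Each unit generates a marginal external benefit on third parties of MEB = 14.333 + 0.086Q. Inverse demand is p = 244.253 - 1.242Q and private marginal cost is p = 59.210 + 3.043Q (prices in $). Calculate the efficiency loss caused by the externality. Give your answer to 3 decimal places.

Market equilibrium (private): 59.210 + 3.043Q = 244.253 - 1.242Q → Q_m = 43.1839.
Social marginal cost = private MC − MEB = 44.877 + 2.957Q.
Set SMC = demand: 44.877 + 2.957Q = 244.253 - 1.242Q → Q* = 47.4818.
Between Q* and Q_m the wedge demand − SMC runs linearly from 0 to MEB(Q_m), so the loss is a triangle.
DWL = ½ × 4.2979 × 18.0468 = 38.7817.

DWL = $38.782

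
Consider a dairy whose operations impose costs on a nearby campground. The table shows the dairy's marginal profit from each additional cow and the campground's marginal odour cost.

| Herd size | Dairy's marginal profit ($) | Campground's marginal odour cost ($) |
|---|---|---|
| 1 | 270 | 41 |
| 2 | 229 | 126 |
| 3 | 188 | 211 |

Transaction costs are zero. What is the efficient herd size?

2

Bargaining reaches the level where marginal profit last exceeds marginal odour cost.
That holds through level 2 (229 ≥ 126) but not at 3 (188 < 211).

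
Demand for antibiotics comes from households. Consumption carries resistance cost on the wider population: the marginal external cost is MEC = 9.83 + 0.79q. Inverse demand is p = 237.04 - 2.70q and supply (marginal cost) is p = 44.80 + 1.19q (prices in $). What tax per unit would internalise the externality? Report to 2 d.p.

Social marginal benefit = demand − MEC = 227.21 - 3.49q.
Set SMB = MC: 227.21 - 3.49q = 44.80 + 1.19q → q* = 38.9765.
The Pigouvian tax equals MEC at q*: 9.83 + 0.79×38.9765 = 40.6214.

tax = $40.62 per unit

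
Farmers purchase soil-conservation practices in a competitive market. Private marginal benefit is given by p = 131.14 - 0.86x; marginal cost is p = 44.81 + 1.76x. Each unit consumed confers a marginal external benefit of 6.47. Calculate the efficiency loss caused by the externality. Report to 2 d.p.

Market equilibrium (private): 44.81 + 1.76x = 131.14 - 0.86x → x_m = 32.9504.
Social marginal benefit = demand + MEB = 137.61 - 0.86x.
Set SMB = MC: 137.61 - 0.86x = 44.81 + 1.76x → x* = 35.4198.
Height of the DWL triangle at x_m is SMB(x_m) − MC(x_m) = MEB(x_m) = 6.4700.
DWL = ½ × 2.4694 × 6.4700 = 7.9885.

DWL = 7.99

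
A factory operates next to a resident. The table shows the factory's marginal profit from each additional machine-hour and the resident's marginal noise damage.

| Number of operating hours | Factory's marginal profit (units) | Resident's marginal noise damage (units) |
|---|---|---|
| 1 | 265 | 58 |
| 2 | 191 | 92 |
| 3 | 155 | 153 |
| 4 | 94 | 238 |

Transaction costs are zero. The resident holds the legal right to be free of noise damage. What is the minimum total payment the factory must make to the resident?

303

Efficient level: marginal profit ≥ marginal noise damage through level 3, so k* = 3.
With the resident holding the right, the factory must at least compensate total damage at k*: 58 + 92 + 153 = 303.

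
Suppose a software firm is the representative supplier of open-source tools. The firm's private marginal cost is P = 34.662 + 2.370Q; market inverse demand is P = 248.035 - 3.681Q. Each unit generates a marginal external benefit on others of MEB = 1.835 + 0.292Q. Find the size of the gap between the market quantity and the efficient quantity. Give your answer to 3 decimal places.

2.107 units

Market equilibrium (private): 34.662 + 2.370Q = 248.035 - 3.681Q → Q_m = 35.2624.
Social marginal cost = private MC − MEB = 32.827 + 2.078Q.
Set SMC = demand: 32.827 + 2.078Q = 248.035 - 3.681Q → Q* = 37.3690.
Gap = |35.2624 − 37.3690| = 2.1066.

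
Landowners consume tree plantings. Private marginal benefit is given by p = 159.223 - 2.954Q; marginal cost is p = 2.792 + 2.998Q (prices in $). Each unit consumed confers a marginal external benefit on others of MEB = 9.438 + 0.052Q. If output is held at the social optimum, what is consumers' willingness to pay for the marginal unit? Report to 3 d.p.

Social marginal benefit = demand + MEB = 168.661 - 2.902Q.
Set SMB = MC: 168.661 - 2.902Q = 2.792 + 2.998Q → Q* = 28.1134.
Consumer price on the demand curve at Q*: 159.223 − 2.954×28.1134 = 76.1760.

P = $76.176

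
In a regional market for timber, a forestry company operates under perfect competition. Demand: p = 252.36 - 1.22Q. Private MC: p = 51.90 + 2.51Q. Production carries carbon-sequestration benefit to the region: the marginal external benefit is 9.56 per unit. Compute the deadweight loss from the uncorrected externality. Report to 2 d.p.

DWL = 12.25

Market equilibrium (private): 51.90 + 2.51Q = 252.36 - 1.22Q → Q_m = 53.7426.
Social marginal cost = private MC − MEB = 42.34 + 2.51Q.
Set SMC = demand: 42.34 + 2.51Q = 252.36 - 1.22Q → Q* = 56.3056.
Between Q* and Q_m the wedge demand − SMC runs linearly from 0 to MEB(Q_m), so the loss is a triangle.
DWL = ½ × 2.5630 × 9.5600 = 12.2511.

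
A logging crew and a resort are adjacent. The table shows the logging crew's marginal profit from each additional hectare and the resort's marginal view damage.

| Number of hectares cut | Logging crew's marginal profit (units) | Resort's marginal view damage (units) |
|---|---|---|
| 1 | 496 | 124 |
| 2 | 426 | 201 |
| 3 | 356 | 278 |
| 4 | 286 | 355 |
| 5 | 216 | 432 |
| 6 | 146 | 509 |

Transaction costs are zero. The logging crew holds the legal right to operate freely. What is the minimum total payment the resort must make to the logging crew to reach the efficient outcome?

648

Left alone the logging crew would choose level 6 (marginal profit stays positive).
Efficient level: k* = 3 (marginal profit ≥ marginal view damage through 3).
The resort must at least cover the logging crew's forgone profit from cutting 6→3: 286 + 216 + 146 = 648.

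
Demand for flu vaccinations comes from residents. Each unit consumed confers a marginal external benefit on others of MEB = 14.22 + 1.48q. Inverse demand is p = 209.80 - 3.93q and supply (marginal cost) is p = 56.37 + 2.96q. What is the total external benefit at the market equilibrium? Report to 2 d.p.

Market equilibrium (private): 56.37 + 2.96q = 209.80 - 3.93q → q_m = 22.2685.
Total external benefit = ∫₀^{q_m} (14.22 + 1.48q) dq = 14.22×22.2685 + ½×1.48×22.2685² = 683.6138.

683.61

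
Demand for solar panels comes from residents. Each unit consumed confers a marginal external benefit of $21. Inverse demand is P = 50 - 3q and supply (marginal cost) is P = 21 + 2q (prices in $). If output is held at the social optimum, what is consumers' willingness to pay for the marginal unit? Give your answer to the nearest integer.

Social marginal benefit = demand + MEB = 71 - 3q.
Set SMB = MC: 71 - 3q = 21 + 2q → q* = 10.0000.
Consumer price on the demand curve at q*: 50 − 3×10.0000 = 20.0000.

P = $20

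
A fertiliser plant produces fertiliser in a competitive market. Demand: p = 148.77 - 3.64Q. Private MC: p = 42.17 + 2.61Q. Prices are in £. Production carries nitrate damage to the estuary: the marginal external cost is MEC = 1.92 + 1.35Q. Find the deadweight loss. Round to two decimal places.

DWL = £40.94

Market equilibrium (private): 42.17 + 2.61Q = 148.77 - 3.64Q → Q_m = 17.0560.
Social marginal cost = private MC + MEC = 44.09 + 3.96Q.
Set SMC = demand: 44.09 + 3.96Q = 148.77 - 3.64Q → Q* = 13.7737.
The welfare-loss triangle has base |Q_m − Q*| and height MEC(Q_m) (the vertical gap between SMC and demand is zero at Q* and MEC at Q_m).
DWL = ½ × 3.2823 × 24.9456 = 40.9395.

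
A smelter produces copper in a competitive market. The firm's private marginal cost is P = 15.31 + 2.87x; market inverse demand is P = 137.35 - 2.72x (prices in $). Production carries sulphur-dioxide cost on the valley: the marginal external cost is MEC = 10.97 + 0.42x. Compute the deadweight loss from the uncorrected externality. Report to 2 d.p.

DWL = $33.74

Market equilibrium (private): 15.31 + 2.87x = 137.35 - 2.72x → x_m = 21.8318.
Social marginal cost = private MC + MEC = 26.28 + 3.29x.
Set SMC = demand: 26.28 + 3.29x = 137.35 - 2.72x → x* = 18.4809.
The loss is the area between SMC and demand from x* to x_m; with linear curves that's a triangle of height MEC(x_m).
DWL = ½ × 3.3509 × 20.1394 = 33.7426.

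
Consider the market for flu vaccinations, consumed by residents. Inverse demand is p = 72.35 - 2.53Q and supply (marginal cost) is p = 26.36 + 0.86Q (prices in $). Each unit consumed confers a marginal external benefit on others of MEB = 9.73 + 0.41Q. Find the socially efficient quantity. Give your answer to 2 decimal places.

Social marginal benefit = demand + MEB = 82.08 - 2.12Q.
Set SMB = MC: 82.08 - 2.12Q = 26.36 + 0.86Q → Q* = 18.6980.

Q* = 18.70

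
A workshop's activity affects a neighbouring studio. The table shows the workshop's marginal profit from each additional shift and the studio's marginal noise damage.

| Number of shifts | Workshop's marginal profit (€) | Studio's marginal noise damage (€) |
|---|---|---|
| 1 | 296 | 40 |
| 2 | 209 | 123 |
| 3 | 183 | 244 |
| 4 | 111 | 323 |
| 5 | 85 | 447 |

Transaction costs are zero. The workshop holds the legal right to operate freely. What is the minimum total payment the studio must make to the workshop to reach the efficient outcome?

€379

Left alone the workshop would choose level 5 (marginal profit stays positive).
Efficient level: k* = 2 (marginal profit ≥ marginal noise damage through 2).
The studio must at least cover the workshop's forgone profit from cutting 5→2: 183 + 111 + 85 = 379.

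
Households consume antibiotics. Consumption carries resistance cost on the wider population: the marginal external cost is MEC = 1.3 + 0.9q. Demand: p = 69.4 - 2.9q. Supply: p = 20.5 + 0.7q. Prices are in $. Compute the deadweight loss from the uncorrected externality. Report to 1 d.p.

DWL = $20.3

Market equilibrium (private): 20.5 + 0.7q = 69.4 - 2.9q → q_m = 13.5833.
Social marginal benefit = demand − MEC = 68.1 - 3.8q.
Set SMB = MC: 68.1 - 3.8q = 20.5 + 0.7q → q* = 10.5778.
Between q* and q_m the wedge MC − SMB runs linearly from 0 to MEC(q_m), so the loss is a triangle.
DWL = ½ × 3.0055 × 13.5250 = 20.3247.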